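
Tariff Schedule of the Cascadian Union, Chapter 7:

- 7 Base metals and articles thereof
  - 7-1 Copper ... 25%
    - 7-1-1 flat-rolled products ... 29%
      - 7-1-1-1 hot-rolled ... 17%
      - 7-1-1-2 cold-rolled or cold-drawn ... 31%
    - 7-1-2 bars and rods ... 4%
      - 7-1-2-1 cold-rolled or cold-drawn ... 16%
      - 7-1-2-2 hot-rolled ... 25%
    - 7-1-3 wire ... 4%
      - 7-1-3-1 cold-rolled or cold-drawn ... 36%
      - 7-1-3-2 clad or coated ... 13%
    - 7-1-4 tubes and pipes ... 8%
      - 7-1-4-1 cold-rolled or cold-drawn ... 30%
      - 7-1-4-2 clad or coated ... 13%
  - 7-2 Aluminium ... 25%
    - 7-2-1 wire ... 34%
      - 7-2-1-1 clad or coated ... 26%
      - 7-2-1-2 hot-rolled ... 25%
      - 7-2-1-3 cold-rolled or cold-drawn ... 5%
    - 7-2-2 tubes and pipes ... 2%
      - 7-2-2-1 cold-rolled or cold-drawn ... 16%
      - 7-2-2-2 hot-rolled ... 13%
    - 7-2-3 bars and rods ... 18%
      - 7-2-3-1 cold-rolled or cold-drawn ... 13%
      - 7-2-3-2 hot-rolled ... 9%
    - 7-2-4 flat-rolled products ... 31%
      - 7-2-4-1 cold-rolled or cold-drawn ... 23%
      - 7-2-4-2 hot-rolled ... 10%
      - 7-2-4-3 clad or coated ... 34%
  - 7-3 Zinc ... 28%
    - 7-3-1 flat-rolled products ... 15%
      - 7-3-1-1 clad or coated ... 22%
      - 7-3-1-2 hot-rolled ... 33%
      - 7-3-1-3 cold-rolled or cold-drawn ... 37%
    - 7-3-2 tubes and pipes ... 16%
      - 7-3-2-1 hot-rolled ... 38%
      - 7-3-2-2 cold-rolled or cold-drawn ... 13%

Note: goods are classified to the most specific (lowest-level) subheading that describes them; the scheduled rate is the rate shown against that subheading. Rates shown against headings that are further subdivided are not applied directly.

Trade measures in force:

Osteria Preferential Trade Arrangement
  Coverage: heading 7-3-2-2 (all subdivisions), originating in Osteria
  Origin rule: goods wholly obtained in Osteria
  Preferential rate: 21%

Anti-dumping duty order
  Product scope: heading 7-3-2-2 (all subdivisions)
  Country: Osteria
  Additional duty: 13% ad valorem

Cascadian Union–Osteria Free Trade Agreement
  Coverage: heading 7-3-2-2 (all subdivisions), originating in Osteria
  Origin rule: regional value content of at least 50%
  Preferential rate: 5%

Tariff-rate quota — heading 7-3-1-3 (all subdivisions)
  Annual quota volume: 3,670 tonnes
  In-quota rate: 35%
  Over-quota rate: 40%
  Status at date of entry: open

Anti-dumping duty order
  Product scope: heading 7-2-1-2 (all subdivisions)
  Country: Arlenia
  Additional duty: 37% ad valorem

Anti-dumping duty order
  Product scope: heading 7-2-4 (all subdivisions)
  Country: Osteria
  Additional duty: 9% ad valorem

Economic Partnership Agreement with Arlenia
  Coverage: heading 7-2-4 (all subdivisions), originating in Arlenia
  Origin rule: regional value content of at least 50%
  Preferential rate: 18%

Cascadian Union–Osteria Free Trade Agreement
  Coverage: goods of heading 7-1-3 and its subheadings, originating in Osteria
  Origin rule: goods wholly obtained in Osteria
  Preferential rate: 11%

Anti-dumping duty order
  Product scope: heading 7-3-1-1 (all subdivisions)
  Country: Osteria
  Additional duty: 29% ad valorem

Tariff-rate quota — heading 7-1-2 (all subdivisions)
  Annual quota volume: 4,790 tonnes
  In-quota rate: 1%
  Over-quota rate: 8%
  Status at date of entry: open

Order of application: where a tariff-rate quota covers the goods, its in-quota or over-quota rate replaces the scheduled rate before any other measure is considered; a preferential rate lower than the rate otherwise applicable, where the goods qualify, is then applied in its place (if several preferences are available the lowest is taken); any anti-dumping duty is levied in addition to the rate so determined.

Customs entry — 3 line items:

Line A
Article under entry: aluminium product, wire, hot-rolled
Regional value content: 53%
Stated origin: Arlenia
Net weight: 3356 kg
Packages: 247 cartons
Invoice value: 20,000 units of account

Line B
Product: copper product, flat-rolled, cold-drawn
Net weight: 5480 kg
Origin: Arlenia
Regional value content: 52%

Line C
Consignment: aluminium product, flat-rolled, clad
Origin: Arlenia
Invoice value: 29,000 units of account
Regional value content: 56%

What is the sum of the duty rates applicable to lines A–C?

111%

Line A: aluminium → 7-2; wire → 7-2-1; hot-rolled → 7-2-1-2. Scheduled 25%. Arlenia agreement on 7-2-4: 7-2-1-2 not covered; anti-dumping (Arlenia, 7-2-1-2): +37%; total 25% + 37% = 62%. → 62%.
Line B: copper → 7-1; flat-rolled → 7-1-1; cold-drawn → 7-1-1-2. Scheduled 31%. Arlenia agreement on 7-2-4: 7-1-1-2 not covered. → 31%.
Line C: aluminium → 7-2; flat-rolled → 7-2-4; clad → 7-2-4-3. Scheduled 34%. Arlenia agreement on 7-2-4: RVC ≥ 50% → 18% available; preferential 18%. → 18%.
Sum: 62% + 31% + 18% = 111%.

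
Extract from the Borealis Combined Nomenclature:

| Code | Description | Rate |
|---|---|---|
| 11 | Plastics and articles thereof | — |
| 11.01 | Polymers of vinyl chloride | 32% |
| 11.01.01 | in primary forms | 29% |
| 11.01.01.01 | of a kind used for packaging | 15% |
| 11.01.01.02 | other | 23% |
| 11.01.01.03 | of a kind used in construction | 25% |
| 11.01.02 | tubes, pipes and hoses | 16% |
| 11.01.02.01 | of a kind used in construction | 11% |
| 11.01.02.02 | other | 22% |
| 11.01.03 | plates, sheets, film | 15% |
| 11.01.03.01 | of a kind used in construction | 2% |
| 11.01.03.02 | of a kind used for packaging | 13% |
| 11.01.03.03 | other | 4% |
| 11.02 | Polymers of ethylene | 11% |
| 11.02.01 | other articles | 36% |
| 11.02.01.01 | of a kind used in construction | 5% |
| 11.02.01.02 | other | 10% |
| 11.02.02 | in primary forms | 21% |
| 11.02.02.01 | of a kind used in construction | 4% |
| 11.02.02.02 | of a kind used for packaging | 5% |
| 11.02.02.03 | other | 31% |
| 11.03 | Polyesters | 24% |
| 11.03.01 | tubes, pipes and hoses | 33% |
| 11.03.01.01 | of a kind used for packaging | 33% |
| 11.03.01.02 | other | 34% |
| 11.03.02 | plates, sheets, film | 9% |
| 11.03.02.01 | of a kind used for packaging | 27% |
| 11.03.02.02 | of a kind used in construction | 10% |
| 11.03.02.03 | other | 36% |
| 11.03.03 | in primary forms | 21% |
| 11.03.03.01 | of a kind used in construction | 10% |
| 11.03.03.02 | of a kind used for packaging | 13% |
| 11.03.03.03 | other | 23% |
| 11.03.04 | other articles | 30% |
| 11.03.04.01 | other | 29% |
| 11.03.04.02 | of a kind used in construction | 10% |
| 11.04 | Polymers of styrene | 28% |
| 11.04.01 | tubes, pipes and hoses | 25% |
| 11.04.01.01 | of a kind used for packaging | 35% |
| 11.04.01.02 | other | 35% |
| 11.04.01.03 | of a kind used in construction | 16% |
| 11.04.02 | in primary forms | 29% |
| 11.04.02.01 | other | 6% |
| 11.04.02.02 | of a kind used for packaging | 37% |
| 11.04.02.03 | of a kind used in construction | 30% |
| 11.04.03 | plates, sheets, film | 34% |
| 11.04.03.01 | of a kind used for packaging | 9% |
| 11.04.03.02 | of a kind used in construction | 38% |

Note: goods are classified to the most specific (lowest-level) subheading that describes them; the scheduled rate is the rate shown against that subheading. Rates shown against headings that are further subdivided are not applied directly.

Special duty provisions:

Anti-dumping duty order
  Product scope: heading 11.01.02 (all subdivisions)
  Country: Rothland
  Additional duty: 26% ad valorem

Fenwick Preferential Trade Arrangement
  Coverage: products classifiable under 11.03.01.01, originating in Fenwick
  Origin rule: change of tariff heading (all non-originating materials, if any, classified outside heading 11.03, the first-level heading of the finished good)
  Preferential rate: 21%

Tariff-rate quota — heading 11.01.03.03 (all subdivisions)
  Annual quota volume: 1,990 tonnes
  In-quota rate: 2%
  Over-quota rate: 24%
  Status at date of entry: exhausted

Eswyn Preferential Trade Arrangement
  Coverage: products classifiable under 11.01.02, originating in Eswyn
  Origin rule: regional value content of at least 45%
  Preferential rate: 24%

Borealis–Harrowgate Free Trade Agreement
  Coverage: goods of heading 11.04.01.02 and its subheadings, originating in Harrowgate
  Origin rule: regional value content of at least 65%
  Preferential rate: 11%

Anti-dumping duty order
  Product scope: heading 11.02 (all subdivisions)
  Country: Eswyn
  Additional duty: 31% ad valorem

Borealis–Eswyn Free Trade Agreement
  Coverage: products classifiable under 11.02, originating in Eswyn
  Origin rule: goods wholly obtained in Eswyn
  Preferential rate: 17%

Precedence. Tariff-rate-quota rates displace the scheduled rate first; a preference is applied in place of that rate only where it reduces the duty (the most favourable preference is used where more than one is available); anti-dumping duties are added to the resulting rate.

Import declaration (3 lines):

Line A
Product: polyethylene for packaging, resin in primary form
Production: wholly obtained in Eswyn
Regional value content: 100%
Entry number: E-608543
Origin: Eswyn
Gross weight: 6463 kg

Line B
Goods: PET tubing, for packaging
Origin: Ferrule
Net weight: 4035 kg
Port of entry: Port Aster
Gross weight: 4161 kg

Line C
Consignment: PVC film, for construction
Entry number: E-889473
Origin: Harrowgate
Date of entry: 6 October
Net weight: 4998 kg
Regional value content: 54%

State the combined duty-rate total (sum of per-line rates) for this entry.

71%

Line A: polyethylene → 11.02; resin in primary form → 11.02.02; for packaging → 11.02.02.02. Scheduled 5%. Eswyn agreement on 11.01.02: 11.02.02.02 not covered; Eswyn agreement on 11.02: wholly obtained → 17% available; preference 17% not lower than 5% → no reduction; anti-dumping (Eswyn, 11.02): +31%; total 5% + 31% = 36%. → 36%.
Line B: PET → 11.03; tubing → 11.03.01; for packaging → 11.03.01.01. Scheduled 33%. No special measure applies. → 33%.
Line C: PVC → 11.01; film → 11.01.03; for construction → 11.01.03.01. Scheduled 2%. Harrowgate agreement on 11.04.01.02: 11.01.03.01 not covered. → 2%.
Sum: 36% + 33% + 2% = 71%.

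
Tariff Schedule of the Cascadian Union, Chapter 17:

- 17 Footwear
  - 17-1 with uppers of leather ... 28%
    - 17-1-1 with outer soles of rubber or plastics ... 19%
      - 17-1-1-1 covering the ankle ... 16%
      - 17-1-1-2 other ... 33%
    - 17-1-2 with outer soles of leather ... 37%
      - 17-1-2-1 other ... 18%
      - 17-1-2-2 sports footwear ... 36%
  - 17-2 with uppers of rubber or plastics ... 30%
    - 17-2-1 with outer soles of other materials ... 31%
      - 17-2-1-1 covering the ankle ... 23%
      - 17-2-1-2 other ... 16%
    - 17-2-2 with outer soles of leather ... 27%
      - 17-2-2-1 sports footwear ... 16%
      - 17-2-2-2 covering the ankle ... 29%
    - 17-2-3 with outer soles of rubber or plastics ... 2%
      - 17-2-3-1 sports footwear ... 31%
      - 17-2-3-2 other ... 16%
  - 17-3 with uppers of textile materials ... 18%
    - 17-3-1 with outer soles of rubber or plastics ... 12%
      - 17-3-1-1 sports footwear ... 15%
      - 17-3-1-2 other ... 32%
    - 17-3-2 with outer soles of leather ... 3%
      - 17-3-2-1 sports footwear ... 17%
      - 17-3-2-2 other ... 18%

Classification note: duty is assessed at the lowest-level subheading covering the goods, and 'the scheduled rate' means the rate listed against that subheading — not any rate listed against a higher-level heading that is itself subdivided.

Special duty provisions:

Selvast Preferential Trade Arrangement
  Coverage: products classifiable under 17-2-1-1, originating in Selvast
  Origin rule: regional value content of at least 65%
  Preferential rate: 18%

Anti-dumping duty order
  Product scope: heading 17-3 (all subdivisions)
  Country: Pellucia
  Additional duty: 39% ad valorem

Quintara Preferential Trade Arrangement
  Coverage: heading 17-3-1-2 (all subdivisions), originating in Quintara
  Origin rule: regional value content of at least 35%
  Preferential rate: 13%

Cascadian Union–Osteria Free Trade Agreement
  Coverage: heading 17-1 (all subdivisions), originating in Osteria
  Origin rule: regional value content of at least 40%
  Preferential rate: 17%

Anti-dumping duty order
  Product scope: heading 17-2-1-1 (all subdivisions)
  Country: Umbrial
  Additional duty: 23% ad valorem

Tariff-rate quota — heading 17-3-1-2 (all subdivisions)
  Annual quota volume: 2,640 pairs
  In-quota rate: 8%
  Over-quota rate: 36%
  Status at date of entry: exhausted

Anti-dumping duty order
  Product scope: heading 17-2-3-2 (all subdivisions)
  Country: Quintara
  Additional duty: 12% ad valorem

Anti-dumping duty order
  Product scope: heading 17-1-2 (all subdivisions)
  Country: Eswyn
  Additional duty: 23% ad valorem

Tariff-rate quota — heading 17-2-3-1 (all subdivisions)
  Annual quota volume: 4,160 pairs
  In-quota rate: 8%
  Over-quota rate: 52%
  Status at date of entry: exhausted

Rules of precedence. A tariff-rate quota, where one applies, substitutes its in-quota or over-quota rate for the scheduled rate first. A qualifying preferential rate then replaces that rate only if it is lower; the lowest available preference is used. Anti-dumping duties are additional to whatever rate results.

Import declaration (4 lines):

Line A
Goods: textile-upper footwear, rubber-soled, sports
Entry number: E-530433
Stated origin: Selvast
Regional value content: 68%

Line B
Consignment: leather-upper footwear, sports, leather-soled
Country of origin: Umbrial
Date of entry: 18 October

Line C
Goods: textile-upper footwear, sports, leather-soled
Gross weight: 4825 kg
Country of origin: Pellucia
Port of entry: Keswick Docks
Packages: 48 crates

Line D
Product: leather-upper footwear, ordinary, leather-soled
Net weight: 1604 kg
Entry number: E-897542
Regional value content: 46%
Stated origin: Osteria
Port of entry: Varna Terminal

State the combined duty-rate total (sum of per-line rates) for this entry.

Line A: textile-upper → 17-3; rubber-soled → 17-3-1; sports → 17-3-1-1. Scheduled 15%. Selvast agreement on 17-2-1-1: 17-3-1-1 not covered. → 15%.
Line B: leather-upper → 17-1; leather-soled → 17-1-2; sports → 17-1-2-2. Scheduled 36%. No special measure applies. → 36%.
Line C: textile-upper → 17-3; leather-soled → 17-3-2; sports → 17-3-2-1. Scheduled 17%. anti-dumping (Pellucia, 17-3): +39%; total 17% + 39% = 56%. → 56%.
Line D: leather-upper → 17-1; leather-soled → 17-1-2; ordinary → 17-1-2-1. Scheduled 18%. Osteria agreement on 17-1: RVC ≥ 40% → 17% available; preferential 17%. → 17%.
Sum: 15% + 36% + 56% + 17% = 124%.

124%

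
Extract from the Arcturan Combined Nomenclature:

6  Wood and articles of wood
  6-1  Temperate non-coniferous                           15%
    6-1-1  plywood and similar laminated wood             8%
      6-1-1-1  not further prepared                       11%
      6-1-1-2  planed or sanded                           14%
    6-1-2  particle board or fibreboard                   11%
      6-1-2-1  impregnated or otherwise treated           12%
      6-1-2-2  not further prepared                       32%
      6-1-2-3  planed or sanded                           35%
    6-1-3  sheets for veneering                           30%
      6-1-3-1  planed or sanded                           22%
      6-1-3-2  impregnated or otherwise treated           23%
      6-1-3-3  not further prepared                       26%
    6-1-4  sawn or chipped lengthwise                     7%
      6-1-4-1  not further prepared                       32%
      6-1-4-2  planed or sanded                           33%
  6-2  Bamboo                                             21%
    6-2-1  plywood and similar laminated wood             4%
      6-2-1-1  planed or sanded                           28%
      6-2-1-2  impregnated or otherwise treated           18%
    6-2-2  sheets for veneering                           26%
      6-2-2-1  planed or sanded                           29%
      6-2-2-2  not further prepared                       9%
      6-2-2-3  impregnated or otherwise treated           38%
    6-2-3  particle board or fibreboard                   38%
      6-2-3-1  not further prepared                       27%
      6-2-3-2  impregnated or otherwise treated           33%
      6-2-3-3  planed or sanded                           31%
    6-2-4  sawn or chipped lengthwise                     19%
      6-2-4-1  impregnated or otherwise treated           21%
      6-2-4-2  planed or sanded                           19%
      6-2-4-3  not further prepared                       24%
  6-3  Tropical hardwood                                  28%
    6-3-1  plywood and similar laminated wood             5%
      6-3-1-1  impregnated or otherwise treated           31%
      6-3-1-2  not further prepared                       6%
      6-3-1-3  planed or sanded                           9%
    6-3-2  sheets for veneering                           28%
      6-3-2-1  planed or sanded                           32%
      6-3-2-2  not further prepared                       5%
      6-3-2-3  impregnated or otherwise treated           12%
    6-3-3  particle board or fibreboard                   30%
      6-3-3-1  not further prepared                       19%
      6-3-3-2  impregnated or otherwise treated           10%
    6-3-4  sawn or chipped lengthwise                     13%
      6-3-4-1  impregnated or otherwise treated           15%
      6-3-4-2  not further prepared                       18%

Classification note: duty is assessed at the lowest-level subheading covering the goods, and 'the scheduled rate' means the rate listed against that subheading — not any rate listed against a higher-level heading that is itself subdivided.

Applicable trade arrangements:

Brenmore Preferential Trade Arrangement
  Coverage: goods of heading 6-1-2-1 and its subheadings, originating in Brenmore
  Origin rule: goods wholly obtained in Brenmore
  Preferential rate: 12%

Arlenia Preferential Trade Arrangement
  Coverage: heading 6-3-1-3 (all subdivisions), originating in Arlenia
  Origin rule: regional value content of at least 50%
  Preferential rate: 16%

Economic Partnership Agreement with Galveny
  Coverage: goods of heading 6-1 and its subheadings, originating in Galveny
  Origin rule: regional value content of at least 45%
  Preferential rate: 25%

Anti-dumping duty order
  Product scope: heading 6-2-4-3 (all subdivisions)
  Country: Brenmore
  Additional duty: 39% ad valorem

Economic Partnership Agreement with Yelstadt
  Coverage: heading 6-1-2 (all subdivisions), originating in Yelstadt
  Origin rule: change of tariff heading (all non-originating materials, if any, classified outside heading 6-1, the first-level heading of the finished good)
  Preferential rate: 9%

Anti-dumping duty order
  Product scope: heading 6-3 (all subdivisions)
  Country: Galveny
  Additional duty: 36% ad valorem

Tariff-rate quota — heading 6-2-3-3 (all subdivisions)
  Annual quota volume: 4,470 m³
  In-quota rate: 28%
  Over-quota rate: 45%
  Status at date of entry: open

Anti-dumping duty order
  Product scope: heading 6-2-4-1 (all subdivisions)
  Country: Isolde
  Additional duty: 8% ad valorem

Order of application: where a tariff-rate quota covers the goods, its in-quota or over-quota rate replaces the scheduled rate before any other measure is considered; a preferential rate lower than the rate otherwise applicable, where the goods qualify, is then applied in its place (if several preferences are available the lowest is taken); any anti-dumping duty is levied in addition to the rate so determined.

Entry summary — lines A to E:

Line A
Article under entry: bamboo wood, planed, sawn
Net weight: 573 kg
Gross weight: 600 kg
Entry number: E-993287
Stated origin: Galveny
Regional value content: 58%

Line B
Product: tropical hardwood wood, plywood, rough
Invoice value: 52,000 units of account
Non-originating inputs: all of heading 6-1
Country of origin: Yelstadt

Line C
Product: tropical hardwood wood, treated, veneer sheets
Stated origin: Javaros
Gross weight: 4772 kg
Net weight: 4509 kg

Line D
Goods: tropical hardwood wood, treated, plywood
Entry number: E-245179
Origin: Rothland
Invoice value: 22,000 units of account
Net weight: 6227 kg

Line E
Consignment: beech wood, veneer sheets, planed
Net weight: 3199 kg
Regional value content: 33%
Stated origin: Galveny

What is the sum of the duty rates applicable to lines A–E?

90%

Line A: bamboo → 6-2; sawn → 6-2-4; planed → 6-2-4-2. Scheduled 19%. Galveny agreement on 6-1: 6-2-4-2 not covered. → 19%.
Line B: tropical hardwood → 6-3; plywood → 6-3-1; rough → 6-3-1-2. Scheduled 6%. Yelstadt agreement on 6-1-2: 6-3-1-2 not covered. → 6%.
Line C: tropical hardwood → 6-3; veneer sheets → 6-3-2; treated → 6-3-2-3. Scheduled 12%. No special measure applies. → 12%.
Line D: tropical hardwood → 6-3; plywood → 6-3-1; treated → 6-3-1-1. Scheduled 31%. No special measure applies. → 31%.
Line E: beech → 6-1; veneer sheets → 6-1-3; planed → 6-1-3-1. Scheduled 22%. Galveny agreement on 6-1: RVC < 45%. → 22%.
Sum: 19% + 6% + 12% + 31% + 22% = 90%.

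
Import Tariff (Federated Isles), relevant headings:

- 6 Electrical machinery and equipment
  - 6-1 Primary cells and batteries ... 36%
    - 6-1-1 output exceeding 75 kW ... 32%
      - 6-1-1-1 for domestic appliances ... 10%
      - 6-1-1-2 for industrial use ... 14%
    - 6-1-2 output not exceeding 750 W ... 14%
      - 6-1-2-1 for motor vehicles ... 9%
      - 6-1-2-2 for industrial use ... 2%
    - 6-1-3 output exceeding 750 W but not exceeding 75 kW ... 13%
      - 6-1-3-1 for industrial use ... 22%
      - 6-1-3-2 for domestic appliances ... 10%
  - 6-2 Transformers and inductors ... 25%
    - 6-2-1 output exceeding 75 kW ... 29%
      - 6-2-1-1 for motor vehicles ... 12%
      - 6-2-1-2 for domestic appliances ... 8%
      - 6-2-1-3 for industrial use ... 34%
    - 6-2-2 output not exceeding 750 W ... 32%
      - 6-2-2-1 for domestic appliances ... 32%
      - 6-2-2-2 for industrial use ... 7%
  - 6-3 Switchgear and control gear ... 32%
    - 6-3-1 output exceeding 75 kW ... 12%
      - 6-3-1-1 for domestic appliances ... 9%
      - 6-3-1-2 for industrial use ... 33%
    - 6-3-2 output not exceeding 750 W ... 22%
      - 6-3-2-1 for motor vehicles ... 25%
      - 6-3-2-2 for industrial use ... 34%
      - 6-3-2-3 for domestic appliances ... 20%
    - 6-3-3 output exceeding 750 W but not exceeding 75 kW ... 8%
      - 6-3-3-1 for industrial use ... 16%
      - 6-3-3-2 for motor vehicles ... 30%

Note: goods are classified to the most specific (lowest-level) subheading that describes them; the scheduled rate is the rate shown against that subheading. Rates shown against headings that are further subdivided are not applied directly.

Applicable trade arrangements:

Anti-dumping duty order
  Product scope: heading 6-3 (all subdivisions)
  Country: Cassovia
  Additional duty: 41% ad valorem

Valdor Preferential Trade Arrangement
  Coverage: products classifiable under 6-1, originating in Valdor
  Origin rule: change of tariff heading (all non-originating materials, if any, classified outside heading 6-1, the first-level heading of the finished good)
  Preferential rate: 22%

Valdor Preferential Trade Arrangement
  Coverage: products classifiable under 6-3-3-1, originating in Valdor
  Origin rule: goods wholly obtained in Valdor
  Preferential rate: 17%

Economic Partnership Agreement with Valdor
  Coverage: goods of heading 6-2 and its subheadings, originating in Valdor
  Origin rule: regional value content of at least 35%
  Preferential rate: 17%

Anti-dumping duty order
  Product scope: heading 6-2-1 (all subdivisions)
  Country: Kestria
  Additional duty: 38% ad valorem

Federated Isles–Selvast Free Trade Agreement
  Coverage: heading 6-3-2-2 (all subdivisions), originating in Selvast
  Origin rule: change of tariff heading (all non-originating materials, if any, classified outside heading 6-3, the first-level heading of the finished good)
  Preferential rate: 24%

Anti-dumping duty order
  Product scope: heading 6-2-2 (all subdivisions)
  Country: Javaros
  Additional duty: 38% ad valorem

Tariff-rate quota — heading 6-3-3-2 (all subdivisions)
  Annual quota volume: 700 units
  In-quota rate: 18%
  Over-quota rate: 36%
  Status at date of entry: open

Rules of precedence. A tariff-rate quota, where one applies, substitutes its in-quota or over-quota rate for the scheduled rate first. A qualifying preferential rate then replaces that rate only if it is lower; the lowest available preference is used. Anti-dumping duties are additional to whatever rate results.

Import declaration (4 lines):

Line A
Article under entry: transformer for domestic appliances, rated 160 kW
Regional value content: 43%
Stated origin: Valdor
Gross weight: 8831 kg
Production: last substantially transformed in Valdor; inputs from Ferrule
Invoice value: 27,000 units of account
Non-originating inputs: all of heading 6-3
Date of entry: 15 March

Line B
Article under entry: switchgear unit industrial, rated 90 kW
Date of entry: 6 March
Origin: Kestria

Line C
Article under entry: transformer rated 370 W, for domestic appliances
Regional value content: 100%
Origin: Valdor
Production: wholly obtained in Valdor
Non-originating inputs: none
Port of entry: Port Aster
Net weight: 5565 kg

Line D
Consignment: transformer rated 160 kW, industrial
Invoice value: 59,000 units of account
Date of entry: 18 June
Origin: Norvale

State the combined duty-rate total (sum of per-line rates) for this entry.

Line A: transformer → 6-2; rated 160 kW → 6-2-1; for domestic appliances → 6-2-1-2. Scheduled 8%. Valdor agreement on 6-1: 6-2-1-2 not covered; Valdor agreement on 6-3-3-1: 6-2-1-2 not covered; Valdor agreement on 6-2: RVC ≥ 35% → 17% available; preference 17% not lower than 8% → no reduction. → 8%.
Line B: switchgear unit → 6-3; rated 90 kW → 6-3-1; industrial → 6-3-1-2. Scheduled 33%. No special measure applies. → 33%.
Line C: transformer → 6-2; rated 370 W → 6-2-2; for domestic appliances → 6-2-2-1. Scheduled 32%. Valdor agreement on 6-1: 6-2-2-1 not covered; Valdor agreement on 6-3-3-1: 6-2-2-1 not covered; Valdor agreement on 6-2: RVC ≥ 35% → 17% available; preferential 17%. → 17%.
Line D: transformer → 6-2; rated 160 kW → 6-2-1; industrial → 6-2-1-3. Scheduled 34%. No special measure applies. → 34%.
Sum: 8% + 33% + 17% + 34% = 92%.

92%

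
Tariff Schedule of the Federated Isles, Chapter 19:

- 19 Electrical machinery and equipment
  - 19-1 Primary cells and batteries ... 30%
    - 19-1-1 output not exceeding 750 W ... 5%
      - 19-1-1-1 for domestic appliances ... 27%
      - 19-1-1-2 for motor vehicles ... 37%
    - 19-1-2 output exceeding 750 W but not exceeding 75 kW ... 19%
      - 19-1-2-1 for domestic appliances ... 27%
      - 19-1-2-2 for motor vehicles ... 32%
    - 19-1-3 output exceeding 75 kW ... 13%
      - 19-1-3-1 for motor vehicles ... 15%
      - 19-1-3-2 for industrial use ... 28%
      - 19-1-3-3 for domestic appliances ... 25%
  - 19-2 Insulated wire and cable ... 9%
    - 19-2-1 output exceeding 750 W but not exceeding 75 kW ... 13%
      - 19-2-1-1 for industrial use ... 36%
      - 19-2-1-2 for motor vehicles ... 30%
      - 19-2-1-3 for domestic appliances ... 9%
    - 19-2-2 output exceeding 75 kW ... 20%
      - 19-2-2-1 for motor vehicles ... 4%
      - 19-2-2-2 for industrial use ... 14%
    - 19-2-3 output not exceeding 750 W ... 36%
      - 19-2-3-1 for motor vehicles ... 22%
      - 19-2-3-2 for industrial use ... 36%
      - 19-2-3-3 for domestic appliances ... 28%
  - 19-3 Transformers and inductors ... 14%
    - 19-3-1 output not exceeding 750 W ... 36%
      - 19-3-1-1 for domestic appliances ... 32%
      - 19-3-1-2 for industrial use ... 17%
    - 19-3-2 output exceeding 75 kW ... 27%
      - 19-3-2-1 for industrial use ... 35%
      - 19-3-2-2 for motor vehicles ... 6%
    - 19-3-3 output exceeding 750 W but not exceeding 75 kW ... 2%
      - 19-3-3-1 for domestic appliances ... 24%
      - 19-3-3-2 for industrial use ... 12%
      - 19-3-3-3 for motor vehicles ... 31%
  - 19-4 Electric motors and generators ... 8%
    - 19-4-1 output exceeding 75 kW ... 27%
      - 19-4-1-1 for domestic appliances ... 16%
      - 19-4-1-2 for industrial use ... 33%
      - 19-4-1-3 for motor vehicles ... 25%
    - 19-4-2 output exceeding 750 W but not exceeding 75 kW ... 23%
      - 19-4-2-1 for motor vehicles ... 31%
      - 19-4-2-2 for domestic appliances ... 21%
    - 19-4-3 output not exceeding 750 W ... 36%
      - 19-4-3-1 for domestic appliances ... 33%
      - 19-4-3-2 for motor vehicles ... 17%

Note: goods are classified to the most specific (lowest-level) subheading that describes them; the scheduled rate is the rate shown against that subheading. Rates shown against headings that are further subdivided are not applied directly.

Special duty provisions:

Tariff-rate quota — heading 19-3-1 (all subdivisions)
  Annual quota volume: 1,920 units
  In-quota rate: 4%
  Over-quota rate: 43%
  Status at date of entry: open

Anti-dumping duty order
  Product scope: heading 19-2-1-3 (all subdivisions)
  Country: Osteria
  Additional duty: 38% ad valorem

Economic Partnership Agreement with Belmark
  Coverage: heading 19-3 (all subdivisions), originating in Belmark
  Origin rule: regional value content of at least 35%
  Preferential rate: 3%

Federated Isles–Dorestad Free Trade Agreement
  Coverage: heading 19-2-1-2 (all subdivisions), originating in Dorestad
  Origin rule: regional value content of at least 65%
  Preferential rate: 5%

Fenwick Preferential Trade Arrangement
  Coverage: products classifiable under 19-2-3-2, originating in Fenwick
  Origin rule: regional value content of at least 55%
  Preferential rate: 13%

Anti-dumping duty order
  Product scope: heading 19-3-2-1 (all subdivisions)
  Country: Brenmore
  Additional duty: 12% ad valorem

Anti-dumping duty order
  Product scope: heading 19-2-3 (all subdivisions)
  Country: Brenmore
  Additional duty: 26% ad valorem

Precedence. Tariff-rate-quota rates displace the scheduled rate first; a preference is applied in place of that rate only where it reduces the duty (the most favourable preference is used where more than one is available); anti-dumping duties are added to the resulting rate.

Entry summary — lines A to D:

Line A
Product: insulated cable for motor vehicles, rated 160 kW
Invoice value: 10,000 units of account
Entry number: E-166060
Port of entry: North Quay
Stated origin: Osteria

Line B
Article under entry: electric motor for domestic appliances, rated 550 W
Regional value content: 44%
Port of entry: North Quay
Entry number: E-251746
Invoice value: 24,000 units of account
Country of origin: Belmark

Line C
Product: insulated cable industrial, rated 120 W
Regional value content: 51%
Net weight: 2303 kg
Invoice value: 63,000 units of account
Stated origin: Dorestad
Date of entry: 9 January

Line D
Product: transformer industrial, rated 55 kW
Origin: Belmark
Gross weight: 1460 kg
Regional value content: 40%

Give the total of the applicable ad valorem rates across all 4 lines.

Line A: insulated cable → 19-2; rated 160 kW → 19-2-2; for motor vehicles → 19-2-2-1. Scheduled 4%. No special measure applies. → 4%.
Line B: electric motor → 19-4; rated 550 W → 19-4-3; for domestic appliances → 19-4-3-1. Scheduled 33%. Belmark agreement on 19-3: 19-4-3-1 not covered. → 33%.
Line C: insulated cable → 19-2; rated 120 W → 19-2-3; industrial → 19-2-3-2. Scheduled 36%. Dorestad agreement on 19-2-1-2: 19-2-3-2 not covered. → 36%.
Line D: transformer → 19-3; rated 55 kW → 19-3-3; industrial → 19-3-3-2. Scheduled 12%. Belmark agreement on 19-3: RVC ≥ 35% → 3% available; preferential 3%. → 3%.
Sum: 4% + 33% + 36% + 3% = 76%.

76%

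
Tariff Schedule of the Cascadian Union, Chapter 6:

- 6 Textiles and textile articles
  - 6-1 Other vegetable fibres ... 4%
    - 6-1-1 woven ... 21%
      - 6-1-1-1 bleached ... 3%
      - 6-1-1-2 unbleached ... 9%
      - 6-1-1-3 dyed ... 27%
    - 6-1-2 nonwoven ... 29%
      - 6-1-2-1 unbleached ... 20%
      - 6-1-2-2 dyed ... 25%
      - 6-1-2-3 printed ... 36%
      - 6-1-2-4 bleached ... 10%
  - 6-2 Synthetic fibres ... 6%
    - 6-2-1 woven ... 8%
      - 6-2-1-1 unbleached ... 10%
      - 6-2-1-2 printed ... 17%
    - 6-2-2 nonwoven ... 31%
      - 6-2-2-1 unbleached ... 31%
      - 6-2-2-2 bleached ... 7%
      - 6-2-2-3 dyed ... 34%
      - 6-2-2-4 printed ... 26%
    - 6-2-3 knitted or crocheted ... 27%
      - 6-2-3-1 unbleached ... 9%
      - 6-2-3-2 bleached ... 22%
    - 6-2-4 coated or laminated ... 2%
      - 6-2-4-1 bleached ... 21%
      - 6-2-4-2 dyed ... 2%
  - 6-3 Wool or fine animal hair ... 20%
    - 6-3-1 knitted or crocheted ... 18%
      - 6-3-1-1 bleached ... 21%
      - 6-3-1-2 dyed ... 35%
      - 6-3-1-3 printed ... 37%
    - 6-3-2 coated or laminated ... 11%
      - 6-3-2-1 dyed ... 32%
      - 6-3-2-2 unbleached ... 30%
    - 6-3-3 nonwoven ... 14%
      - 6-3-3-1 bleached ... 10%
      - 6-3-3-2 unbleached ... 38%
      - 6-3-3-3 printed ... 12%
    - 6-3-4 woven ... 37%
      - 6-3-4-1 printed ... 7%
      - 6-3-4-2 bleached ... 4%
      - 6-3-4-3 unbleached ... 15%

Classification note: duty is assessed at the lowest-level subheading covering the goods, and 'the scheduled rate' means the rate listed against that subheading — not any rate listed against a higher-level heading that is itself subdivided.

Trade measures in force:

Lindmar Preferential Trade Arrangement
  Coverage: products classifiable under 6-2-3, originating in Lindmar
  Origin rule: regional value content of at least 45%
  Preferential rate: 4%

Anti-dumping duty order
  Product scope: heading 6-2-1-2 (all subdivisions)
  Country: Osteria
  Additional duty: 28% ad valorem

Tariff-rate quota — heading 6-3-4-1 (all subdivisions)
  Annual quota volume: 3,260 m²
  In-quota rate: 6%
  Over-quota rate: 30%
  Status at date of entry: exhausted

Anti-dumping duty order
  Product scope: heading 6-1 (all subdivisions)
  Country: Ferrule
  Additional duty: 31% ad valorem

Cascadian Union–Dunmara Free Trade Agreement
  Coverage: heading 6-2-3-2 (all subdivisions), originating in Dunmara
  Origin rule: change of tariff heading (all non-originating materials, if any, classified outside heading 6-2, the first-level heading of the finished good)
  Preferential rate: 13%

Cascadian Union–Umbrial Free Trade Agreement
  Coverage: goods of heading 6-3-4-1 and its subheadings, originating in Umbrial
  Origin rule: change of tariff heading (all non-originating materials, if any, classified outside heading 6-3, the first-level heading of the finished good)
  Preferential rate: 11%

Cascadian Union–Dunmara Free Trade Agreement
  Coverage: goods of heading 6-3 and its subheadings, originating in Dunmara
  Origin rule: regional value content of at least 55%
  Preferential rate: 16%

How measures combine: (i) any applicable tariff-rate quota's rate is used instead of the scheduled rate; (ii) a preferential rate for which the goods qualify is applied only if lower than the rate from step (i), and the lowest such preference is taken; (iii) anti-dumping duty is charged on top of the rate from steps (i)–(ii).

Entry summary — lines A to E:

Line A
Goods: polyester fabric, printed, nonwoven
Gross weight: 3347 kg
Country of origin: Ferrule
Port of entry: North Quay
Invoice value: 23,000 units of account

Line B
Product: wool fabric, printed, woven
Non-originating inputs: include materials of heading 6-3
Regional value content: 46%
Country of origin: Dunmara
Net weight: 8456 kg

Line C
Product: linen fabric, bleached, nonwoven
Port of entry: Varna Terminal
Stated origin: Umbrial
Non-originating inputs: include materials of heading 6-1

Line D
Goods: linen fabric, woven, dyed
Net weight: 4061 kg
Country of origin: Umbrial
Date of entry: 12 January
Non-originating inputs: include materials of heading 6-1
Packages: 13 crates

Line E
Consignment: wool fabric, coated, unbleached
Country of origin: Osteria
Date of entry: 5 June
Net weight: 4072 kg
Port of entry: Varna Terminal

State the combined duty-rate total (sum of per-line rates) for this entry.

Line A: polyester → 6-2; nonwoven → 6-2-2; printed → 6-2-2-4. Scheduled 26%. No special measure applies. → 26%.
Line B: wool → 6-3; woven → 6-3-4; printed → 6-3-4-1. Scheduled 7%. quota on 6-3-4-1 exhausted → over-quota 30%; Dunmara agreement on 6-2-3-2: 6-3-4-1 not covered; Dunmara agreement on 6-3: RVC < 55%. → 30%.
Line C: linen → 6-1; nonwoven → 6-1-2; bleached → 6-1-2-4. Scheduled 10%. Umbrial agreement on 6-3-4-1: 6-1-2-4 not covered. → 10%.
Line D: linen → 6-1; woven → 6-1-1; dyed → 6-1-1-3. Scheduled 27%. Umbrial agreement on 6-3-4-1: 6-1-1-3 not covered. → 27%.
Line E: wool → 6-3; coated → 6-3-2; unbleached → 6-3-2-2. Scheduled 30%. No special measure applies. → 30%.
Sum: 26% + 30% + 10% + 27% + 30% = 123%.

123%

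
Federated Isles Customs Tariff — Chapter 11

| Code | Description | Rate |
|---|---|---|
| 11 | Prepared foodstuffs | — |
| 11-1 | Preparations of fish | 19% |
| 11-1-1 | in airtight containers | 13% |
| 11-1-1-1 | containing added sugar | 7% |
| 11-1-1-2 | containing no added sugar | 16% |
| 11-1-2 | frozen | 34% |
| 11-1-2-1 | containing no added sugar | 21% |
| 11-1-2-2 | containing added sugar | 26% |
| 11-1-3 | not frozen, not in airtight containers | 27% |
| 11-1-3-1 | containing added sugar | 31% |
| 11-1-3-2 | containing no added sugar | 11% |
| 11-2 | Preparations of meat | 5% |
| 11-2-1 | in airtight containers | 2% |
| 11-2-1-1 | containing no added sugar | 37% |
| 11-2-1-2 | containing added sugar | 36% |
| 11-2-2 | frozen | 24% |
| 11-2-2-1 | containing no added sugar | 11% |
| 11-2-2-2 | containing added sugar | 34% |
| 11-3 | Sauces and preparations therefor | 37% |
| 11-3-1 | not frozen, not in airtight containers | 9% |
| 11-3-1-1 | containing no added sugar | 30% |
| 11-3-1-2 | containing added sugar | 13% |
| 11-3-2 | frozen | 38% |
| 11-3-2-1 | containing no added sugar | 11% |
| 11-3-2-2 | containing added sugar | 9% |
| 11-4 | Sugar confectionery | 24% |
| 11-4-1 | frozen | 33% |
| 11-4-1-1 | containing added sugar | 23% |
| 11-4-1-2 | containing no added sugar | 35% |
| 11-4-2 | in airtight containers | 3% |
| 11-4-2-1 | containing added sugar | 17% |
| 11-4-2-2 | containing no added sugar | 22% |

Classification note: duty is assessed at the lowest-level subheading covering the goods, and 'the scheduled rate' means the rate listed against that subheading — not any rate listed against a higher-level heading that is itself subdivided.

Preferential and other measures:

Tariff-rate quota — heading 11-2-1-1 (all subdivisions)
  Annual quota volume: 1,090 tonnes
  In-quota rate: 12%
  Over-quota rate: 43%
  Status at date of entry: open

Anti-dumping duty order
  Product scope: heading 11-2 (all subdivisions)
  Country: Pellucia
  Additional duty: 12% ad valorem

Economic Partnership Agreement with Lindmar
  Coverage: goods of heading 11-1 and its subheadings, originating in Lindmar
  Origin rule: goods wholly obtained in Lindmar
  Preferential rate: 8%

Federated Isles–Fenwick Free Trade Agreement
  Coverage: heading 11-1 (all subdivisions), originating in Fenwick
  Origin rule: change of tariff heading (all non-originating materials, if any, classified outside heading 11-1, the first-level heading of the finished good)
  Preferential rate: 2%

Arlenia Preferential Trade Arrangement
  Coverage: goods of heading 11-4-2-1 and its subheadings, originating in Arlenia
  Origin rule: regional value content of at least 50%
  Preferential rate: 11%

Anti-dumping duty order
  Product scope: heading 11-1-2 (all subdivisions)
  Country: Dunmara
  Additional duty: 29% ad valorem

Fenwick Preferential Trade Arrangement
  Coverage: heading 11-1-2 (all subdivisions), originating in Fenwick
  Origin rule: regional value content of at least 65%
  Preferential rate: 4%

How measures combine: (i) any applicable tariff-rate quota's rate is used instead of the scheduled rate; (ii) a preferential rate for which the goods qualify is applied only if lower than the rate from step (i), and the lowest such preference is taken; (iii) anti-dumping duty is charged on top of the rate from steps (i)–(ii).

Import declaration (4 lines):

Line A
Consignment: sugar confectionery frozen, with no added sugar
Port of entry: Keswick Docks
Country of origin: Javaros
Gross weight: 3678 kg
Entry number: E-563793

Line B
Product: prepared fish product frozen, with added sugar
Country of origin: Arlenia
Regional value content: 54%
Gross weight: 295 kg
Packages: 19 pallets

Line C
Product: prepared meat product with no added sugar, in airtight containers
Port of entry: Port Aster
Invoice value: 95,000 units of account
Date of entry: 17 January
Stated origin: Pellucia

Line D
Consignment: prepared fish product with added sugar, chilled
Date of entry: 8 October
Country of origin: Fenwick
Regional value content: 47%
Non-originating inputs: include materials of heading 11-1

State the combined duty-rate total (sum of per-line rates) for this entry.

116%

Line A: sugar confectionery → 11-4; frozen → 11-4-1; with no added sugar → 11-4-1-2. Scheduled 35%. No special measure applies. → 35%.
Line B: prepared fish product → 11-1; frozen → 11-1-2; with added sugar → 11-1-2-2. Scheduled 26%. Arlenia agreement on 11-4-2-1: 11-1-2-2 not covered. → 26%.
Line C: prepared meat product → 11-2; in airtight containers → 11-2-1; with no added sugar → 11-2-1-1. Scheduled 37%. quota on 11-2-1-1 open → in-quota 12%; anti-dumping (Pellucia, 11-2): +12%; total 12% + 12% = 24%. → 24%.
Line D: prepared fish product → 11-1; chilled → 11-1-3; with added sugar → 11-1-3-1. Scheduled 31%. Fenwick agreement on 11-1: CTH not met; Fenwick agreement on 11-1-2: 11-1-3-1 not covered. → 31%.
Sum: 35% + 26% + 24% + 31% = 116%.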